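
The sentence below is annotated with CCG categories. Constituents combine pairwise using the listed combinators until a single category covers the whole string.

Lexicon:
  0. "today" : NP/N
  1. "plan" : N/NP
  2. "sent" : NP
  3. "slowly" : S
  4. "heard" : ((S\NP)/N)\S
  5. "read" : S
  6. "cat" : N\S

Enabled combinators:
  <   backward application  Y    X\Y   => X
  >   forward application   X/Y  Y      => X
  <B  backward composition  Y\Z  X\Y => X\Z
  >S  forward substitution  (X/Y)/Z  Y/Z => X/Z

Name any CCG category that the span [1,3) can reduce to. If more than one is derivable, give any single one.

N

[0,7] S   <
  [0,3] NP   >
    [0,1] "today" : NP/N
    [1,3] N   >
      [1,2] "plan" : N/NP
      [2,3] "sent" : NP
  [3,7] S\NP   >
    [3,5] (S\NP)/N   <
      [3,4] "slowly" : S
      [4,5] "heard" : ((S\NP)/N)\S
    [5,7] N   <
      [5,6] "read" : S
      [6,7] "cat" : N\S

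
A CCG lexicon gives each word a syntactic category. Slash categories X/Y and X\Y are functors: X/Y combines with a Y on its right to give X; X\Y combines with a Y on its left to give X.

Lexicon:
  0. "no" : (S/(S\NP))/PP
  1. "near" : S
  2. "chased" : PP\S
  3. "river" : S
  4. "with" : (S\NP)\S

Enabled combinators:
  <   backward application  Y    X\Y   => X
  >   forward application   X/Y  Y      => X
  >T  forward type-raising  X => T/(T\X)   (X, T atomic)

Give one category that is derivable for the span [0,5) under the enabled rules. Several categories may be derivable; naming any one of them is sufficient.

S

[0,5] S   >
  [0,3] S/(S\NP)   >
    [0,1] "no" : (S/(S\NP))/PP
    [1,3] PP   <
      [1,2] "near" : S
      [2,3] "chased" : PP\S
  [3,5] S\NP   <
    [3,4] "river" : S
    [4,5] "with" : (S\NP)\S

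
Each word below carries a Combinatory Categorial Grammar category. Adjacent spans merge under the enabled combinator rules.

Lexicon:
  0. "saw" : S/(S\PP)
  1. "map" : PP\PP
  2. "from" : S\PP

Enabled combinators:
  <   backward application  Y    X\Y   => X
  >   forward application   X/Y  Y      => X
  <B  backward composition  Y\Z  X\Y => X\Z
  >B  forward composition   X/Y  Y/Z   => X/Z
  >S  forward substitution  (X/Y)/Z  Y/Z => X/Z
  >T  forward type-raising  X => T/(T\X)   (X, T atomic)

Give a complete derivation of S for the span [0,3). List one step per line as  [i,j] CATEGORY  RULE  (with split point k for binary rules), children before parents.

[0,3] S   >
  [0,1] "saw" : S/(S\PP)
  [1,3] S\PP   <B
    [1,2] "map" : PP\PP
    [2,3] "from" : S\PP

[0,1] S/(S\PP)  lex  "saw"
[1,2] PP\PP  lex  "map"
[2,3] S\PP  lex  "from"
[1,3] S\PP  <B  k=2
[0,3] S  >  k=1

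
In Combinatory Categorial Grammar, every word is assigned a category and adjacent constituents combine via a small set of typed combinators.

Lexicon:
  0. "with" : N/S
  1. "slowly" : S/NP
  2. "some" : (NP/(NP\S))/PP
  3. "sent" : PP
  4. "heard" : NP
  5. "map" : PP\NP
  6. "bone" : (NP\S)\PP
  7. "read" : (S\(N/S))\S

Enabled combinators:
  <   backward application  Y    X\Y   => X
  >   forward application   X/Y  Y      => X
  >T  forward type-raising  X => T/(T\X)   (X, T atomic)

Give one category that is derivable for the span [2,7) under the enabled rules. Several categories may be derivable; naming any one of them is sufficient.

NP

[0,8] S   <
  [0,1] "with" : N/S
  [1,8] S\(N/S)   <
    [1,7] S   >
      [1,2] "slowly" : S/NP
      [2,7] NP   >
        [2,4] NP/(NP\S)   >
          [2,3] "some" : (NP/(NP\S))/PP
          [3,4] "sent" : PP
        [4,7] NP\S   <
          [4,6] PP   >
            [4,5] PP/(PP\NP)   >T
              [4,5] "heard" : NP
            [5,6] "map" : PP\NP
          [6,7] "bone" : (NP\S)\PP
    [7,8] "read" : (S\(N/S))\S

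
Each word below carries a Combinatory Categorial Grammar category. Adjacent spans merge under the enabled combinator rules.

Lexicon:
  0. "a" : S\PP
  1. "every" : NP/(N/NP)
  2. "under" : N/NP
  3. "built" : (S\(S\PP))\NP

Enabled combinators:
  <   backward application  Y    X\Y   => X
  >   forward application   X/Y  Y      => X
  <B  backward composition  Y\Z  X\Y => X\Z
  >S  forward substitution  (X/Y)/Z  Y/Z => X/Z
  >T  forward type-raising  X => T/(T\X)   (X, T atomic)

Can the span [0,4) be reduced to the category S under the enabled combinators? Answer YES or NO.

[0,4] S   <
  [0,1] "a" : S\PP
  [1,4] S\(S\PP)   <
    [1,3] NP   >
      [1,2] "every" : NP/(N/NP)
      [2,3] "under" : N/NP
    [3,4] "built" : (S\(S\PP))\NP

YES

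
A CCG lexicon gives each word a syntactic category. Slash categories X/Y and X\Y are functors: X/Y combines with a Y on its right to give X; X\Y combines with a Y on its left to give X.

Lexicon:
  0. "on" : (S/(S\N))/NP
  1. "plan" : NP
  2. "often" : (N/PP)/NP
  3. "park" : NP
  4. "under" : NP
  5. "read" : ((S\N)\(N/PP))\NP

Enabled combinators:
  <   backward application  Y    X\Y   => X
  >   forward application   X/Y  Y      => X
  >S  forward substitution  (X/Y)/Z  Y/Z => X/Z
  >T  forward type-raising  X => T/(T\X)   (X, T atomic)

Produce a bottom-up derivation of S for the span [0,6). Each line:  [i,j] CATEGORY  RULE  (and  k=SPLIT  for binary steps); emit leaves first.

[0,6] S   >
  [0,2] S/(S\N)   >
    [0,1] "on" : (S/(S\N))/NP
    [1,2] "plan" : NP
  [2,6] S\N   <
    [2,4] N/PP   >
      [2,3] "often" : (N/PP)/NP
      [3,4] "park" : NP
    [4,6] (S\N)\(N/PP)   <
      [4,5] "under" : NP
      [5,6] "read" : ((S\N)\(N/PP))\NP

[0,1] (S/(S\N))/NP  lex  "on"
[1,2] NP  lex  "plan"
[0,2] S/(S\N)  >  k=1
[2,3] (N/PP)/NP  lex  "often"
[3,4] NP  lex  "park"
[2,4] N/PP  >  k=3
[4,5] NP  lex  "under"
[5,6] ((S\N)\(N/PP))\NP  lex  "read"
[4,6] (S\N)\(N/PP)  <  k=5
[2,6] S\N  <  k=4
[0,6] S  >  k=2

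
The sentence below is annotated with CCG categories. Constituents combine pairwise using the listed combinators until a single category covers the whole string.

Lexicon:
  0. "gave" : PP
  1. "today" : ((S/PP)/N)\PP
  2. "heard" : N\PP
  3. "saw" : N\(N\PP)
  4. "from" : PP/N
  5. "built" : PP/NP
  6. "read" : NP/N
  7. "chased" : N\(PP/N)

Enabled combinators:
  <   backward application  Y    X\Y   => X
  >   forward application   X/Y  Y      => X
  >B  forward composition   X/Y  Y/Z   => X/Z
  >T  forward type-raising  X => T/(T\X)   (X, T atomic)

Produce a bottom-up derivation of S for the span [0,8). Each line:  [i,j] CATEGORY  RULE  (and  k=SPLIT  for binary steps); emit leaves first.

[0,8] S   >
  [0,5] S/N   >B
    [0,4] S/PP   >
      [0,2] (S/PP)/N   <
        [0,1] "gave" : PP
        [1,2] "today" : ((S/PP)/N)\PP
      [2,4] N   <
        [2,3] "heard" : N\PP
        [3,4] "saw" : N\(N\PP)
    [4,5] "from" : PP/N
  [5,8] N   <
    [5,7] PP/N   >B
      [5,6] "built" : PP/NP
      [6,7] "read" : NP/N
    [7,8] "chased" : N\(PP/N)

[0,1] PP  lex  "gave"
[1,2] ((S/PP)/N)\PP  lex  "today"
[0,2] (S/PP)/N  <  k=1
[2,3] N\PP  lex  "heard"
[3,4] N\(N\PP)  lex  "saw"
[2,4] N  <  k=3
[0,4] S/PP  >  k=2
[4,5] PP/N  lex  "from"
[0,5] S/N  >B  k=4
[5,6] PP/NP  lex  "built"
[6,7] NP/N  lex  "read"
[5,7] PP/N  >B  k=6
[7,8] N\(PP/N)  lex  "chased"
[5,8] N  <  k=7
[0,8] S  >  k=5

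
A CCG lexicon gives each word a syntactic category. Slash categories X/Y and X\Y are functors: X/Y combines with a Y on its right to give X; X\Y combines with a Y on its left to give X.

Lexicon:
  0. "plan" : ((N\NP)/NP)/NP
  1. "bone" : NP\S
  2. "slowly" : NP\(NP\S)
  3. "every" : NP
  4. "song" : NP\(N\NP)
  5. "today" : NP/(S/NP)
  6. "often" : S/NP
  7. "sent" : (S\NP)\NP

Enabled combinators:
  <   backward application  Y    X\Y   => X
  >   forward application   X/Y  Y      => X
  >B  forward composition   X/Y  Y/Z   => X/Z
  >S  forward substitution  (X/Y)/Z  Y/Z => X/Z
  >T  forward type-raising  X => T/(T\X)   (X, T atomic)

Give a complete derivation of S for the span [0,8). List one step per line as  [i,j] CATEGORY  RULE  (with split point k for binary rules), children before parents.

[0,1] ((N\NP)/NP)/NP  lex  "plan"
[1,2] NP\S  lex  "bone"
[2,3] NP\(NP\S)  lex  "slowly"
[1,3] NP  <  k=2
[0,3] (N\NP)/NP  >  k=1
[3,4] NP  lex  "every"
[0,4] N\NP  >  k=3
[4,5] NP\(N\NP)  lex  "song"
[0,5] NP  <  k=4
[5,6] NP/(S/NP)  lex  "today"
[6,7] S/NP  lex  "often"
[5,7] NP  >  k=6
[7,8] (S\NP)\NP  lex  "sent"
[5,8] S\NP  <  k=7
[0,8] S  <  k=5

[0,8] S   <
  [0,5] NP   <
    [0,4] N\NP   >
      [0,3] (N\NP)/NP   >
        [0,1] "plan" : ((N\NP)/NP)/NP
        [1,3] NP   <
          [1,2] "bone" : NP\S
          [2,3] "slowly" : NP\(NP\S)
      [3,4] "every" : NP
    [4,5] "song" : NP\(N\NP)
  [5,8] S\NP   <
    [5,7] NP   >
      [5,6] "today" : NP/(S/NP)
      [6,7] "often" : S/NP
    [7,8] "sent" : (S\NP)\NP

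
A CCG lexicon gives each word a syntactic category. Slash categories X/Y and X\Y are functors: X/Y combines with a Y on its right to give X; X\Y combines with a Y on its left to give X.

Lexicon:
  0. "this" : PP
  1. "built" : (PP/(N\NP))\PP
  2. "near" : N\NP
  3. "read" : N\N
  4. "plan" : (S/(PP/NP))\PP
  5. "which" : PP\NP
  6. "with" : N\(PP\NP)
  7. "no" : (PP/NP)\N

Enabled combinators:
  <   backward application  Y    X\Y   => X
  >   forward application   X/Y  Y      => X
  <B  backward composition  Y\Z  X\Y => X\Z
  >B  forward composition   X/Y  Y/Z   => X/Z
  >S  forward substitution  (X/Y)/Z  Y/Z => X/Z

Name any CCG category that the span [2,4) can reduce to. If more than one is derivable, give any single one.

[0,8] S   >
  [0,5] S/(PP/NP)   <
    [0,4] PP   >
      [0,2] PP/(N\NP)   <
        [0,1] "this" : PP
        [1,2] "built" : (PP/(N\NP))\PP
      [2,4] N\NP   <B
        [2,3] "near" : N\NP
        [3,4] "read" : N\N
    [4,5] "plan" : (S/(PP/NP))\PP
  [5,8] PP/NP   <
    [5,7] N   <
      [5,6] "which" : PP\NP
      [6,7] "with" : N\(PP\NP)
    [7,8] "no" : (PP/NP)\N

N\NP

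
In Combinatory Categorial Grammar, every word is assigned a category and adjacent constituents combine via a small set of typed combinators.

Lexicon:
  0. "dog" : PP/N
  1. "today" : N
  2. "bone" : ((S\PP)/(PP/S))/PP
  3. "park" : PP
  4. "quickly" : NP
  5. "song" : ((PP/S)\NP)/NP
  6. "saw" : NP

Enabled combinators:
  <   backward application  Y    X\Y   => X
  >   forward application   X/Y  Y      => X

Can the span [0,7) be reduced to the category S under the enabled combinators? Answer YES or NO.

YES

[0,7] S   <
  [0,2] PP   >
    [0,1] "dog" : PP/N
    [1,2] "today" : N
  [2,7] S\PP   >
    [2,4] (S\PP)/(PP/S)   >
      [2,3] "bone" : ((S\PP)/(PP/S))/PP
      [3,4] "park" : PP
    [4,7] PP/S   <
      [4,5] "quickly" : NP
      [5,7] (PP/S)\NP   >
        [5,6] "song" : ((PP/S)\NP)/NP
        [6,7] "saw" : NP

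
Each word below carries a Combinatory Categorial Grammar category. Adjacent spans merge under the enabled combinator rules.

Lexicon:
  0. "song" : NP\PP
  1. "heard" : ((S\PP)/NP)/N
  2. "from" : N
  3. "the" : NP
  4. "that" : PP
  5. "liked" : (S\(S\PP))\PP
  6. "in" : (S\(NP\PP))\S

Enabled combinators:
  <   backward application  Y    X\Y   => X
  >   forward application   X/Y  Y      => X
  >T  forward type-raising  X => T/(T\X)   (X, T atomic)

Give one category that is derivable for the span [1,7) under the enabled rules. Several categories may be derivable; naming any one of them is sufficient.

[0,7] S   <
  [0,1] "song" : NP\PP
  [1,7] S\(NP\PP)   <
    [1,6] S   <
      [1,4] S\PP   >
        [1,3] (S\PP)/NP   >
          [1,2] "heard" : ((S\PP)/NP)/N
          [2,3] "from" : N
        [3,4] "the" : NP
      [4,6] S\(S\PP)   <
        [4,5] "that" : PP
        [5,6] "liked" : (S\(S\PP))\PP
    [6,7] "in" : (S\(NP\PP))\S

S\(NP\PP)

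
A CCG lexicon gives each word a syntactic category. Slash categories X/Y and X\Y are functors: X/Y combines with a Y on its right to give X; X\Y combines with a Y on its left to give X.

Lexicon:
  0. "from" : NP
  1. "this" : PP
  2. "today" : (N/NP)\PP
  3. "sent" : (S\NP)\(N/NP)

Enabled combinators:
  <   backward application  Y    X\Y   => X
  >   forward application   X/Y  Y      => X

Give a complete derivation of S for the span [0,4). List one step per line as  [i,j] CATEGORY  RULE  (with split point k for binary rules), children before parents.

[0,4] S   <
  [0,1] "from" : NP
  [1,4] S\NP   <
    [1,3] N/NP   <
      [1,2] "this" : PP
      [2,3] "today" : (N/NP)\PP
    [3,4] "sent" : (S\NP)\(N/NP)

[0,1] NP  lex  "from"
[1,2] PP  lex  "this"
[2,3] (N/NP)\PP  lex  "today"
[1,3] N/NP  <  k=2
[3,4] (S\NP)\(N/NP)  lex  "sent"
[1,4] S\NP  <  k=3
[0,4] S  <  k=1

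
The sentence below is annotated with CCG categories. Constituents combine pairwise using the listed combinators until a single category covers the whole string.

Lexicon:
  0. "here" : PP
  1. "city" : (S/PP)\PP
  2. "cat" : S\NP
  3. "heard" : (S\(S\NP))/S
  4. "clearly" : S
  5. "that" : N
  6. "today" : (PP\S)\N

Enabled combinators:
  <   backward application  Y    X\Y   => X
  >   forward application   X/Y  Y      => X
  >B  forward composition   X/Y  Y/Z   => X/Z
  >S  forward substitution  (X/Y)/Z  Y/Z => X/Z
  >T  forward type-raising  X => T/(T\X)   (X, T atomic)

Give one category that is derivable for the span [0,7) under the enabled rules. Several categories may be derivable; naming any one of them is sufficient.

S

[0,7] S   >
  [0,2] S/PP   <
    [0,1] "here" : PP
    [1,2] "city" : (S/PP)\PP
  [2,7] PP   <
    [2,5] S   <
      [2,3] "cat" : S\NP
      [3,5] S\(S\NP)   >
        [3,4] "heard" : (S\(S\NP))/S
        [4,5] "clearly" : S
    [5,7] PP\S   <
      [5,6] "that" : N
      [6,7] "today" : (PP\S)\N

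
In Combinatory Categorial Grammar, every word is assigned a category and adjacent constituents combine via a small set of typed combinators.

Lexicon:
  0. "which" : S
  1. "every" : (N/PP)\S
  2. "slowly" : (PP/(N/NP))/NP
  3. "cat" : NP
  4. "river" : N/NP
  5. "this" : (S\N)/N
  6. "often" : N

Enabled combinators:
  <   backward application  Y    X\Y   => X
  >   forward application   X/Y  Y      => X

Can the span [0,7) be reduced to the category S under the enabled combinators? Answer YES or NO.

[0,7] S   <
  [0,5] N   >
    [0,2] N/PP   <
      [0,1] "which" : S
      [1,2] "every" : (N/PP)\S
    [2,5] PP   >
      [2,4] PP/(N/NP)   >
        [2,3] "slowly" : (PP/(N/NP))/NP
        [3,4] "cat" : NP
      [4,5] "river" : N/NP
  [5,7] S\N   >
    [5,6] "this" : (S\N)/N
    [6,7] "often" : N

YES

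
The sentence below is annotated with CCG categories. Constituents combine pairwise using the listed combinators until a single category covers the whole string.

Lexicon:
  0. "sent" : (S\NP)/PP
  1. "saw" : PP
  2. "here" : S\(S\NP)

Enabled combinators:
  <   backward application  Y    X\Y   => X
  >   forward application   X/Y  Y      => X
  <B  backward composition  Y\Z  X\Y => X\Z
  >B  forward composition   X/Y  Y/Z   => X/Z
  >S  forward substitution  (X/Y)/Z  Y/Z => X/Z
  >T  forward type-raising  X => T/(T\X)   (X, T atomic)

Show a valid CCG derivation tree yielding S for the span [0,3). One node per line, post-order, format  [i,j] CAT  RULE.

[0,1] (S\NP)/PP  lex  "sent"
[1,2] PP  lex  "saw"
[0,2] S\NP  >  k=1
[2,3] S\(S\NP)  lex  "here"
[0,3] S  <  k=2

[0,3] S   <
  [0,2] S\NP   >
    [0,1] "sent" : (S\NP)/PP
    [1,2] "saw" : PP
  [2,3] "here" : S\(S\NP)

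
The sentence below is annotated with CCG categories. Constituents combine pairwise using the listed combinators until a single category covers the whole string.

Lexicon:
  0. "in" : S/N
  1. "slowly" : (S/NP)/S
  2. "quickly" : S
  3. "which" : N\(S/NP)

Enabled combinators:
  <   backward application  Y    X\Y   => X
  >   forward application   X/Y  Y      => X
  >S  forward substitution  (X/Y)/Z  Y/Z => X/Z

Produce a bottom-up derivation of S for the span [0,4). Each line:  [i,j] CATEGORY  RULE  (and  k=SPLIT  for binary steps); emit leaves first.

[0,4] S   >
  [0,1] "in" : S/N
  [1,4] N   <
    [1,3] S/NP   >
      [1,2] "slowly" : (S/NP)/S
      [2,3] "quickly" : S
    [3,4] "which" : N\(S/NP)

[0,1] S/N  lex  "in"
[1,2] (S/NP)/S  lex  "slowly"
[2,3] S  lex  "quickly"
[1,3] S/NP  >  k=2
[3,4] N\(S/NP)  lex  "which"
[1,4] N  <  k=3
[0,4] S  >  k=1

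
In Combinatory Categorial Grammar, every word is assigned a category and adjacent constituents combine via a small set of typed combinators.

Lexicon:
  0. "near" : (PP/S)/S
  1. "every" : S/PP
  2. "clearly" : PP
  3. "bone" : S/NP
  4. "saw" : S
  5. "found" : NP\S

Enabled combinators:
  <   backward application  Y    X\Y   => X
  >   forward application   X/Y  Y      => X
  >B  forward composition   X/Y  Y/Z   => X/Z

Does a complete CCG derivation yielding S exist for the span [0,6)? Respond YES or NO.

(PP/S)/S S/PP PP S/NP S NP\S
CKY chart[0,6] = {PP}; S ∉ chart

NO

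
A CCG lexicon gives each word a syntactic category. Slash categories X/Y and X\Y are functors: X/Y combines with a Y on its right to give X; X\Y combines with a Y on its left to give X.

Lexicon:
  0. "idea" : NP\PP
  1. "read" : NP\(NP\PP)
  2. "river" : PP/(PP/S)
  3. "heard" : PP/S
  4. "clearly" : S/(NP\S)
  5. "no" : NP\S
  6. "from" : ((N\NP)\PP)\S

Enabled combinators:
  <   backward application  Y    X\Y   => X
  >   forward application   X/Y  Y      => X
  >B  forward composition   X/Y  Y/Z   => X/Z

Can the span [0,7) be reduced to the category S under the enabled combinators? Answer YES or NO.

NO

NP\PP NP\(NP\PP) PP/(PP/S) PP/S S/(NP\S) NP\S ((N\NP)\PP)\S
CKY chart[0,7] = {N}; S ∉ chart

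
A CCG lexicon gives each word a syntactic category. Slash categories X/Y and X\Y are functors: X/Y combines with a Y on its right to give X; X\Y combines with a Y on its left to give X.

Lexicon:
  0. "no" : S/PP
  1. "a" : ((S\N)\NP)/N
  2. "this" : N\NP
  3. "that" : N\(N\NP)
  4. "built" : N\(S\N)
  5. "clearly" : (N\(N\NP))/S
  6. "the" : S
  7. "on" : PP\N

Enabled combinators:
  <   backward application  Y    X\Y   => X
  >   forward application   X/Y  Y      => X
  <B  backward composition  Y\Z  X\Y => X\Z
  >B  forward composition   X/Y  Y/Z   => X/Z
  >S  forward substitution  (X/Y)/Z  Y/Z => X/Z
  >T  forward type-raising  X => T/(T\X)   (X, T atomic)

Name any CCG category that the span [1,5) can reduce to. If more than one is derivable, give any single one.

N\NP

[0,8] S   >
  [0,1] "no" : S/PP
  [1,8] PP   <
    [1,7] N   <
      [1,5] N\NP   <B
        [1,4] (S\N)\NP   >
          [1,2] "a" : ((S\N)\NP)/N
          [2,4] N   <
            [2,3] "this" : N\NP
            [3,4] "that" : N\(N\NP)
        [4,5] "built" : N\(S\N)
      [5,7] N\(N\NP)   >
        [5,6] "clearly" : (N\(N\NP))/S
        [6,7] "the" : S
    [7,8] "on" : PP\N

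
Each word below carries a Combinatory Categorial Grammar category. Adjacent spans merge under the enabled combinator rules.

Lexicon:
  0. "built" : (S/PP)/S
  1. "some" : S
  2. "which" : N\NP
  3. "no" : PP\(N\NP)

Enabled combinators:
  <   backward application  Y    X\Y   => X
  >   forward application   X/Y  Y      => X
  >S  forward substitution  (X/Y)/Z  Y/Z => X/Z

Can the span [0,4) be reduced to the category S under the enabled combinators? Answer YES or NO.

[0,4] S   >
  [0,2] S/PP   >
    [0,1] "built" : (S/PP)/S
    [1,2] "some" : S
  [2,4] PP   <
    [2,3] "which" : N\NP
    [3,4] "no" : PP\(N\NP)

YES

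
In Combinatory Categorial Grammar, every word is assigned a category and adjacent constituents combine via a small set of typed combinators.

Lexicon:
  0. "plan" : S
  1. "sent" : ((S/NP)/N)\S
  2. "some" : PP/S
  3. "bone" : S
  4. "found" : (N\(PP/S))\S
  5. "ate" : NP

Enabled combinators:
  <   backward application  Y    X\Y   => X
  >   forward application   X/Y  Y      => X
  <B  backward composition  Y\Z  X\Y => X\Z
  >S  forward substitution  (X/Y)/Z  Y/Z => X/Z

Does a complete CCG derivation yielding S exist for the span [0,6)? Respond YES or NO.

[0,6] S   >
  [0,5] S/NP   >
    [0,2] (S/NP)/N   <
      [0,1] "plan" : S
      [1,2] "sent" : ((S/NP)/N)\S
    [2,5] N   <
      [2,3] "some" : PP/S
      [3,5] N\(PP/S)   <
        [3,4] "bone" : S
        [4,5] "found" : (N\(PP/S))\S
  [5,6] "ate" : NP

YES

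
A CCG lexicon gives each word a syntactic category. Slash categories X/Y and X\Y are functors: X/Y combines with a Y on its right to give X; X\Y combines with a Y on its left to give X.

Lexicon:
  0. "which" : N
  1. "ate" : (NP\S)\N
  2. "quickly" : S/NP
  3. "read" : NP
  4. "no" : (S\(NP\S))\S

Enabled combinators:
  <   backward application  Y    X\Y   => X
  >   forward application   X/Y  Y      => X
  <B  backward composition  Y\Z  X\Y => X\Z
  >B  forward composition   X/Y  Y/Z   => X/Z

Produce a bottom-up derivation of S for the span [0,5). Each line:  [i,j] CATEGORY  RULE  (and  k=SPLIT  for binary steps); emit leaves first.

[0,5] S   <
  [0,2] NP\S   <
    [0,1] "which" : N
    [1,2] "ate" : (NP\S)\N
  [2,5] S\(NP\S)   <
    [2,4] S   >
      [2,3] "quickly" : S/NP
      [3,4] "read" : NP
    [4,5] "no" : (S\(NP\S))\S

[0,1] N  lex  "which"
[1,2] (NP\S)\N  lex  "ate"
[0,2] NP\S  <  k=1
[2,3] S/NP  lex  "quickly"
[3,4] NP  lex  "read"
[2,4] S  >  k=3
[4,5] (S\(NP\S))\S  lex  "no"
[2,5] S\(NP\S)  <  k=4
[0,5] S  <  k=2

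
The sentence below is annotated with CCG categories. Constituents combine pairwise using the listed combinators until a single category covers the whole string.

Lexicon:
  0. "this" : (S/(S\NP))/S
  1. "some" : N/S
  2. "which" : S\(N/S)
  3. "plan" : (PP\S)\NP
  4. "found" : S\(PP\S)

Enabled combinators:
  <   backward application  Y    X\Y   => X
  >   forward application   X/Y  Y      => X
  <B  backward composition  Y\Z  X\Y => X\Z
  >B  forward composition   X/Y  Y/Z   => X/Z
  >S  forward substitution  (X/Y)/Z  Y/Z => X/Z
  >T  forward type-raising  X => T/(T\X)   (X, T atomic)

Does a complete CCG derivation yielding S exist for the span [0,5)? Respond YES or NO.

YES

[0,5] S   >
  [0,3] S/(S\NP)   >
    [0,1] "this" : (S/(S\NP))/S
    [1,3] S   <
      [1,2] "some" : N/S
      [2,3] "which" : S\(N/S)
  [3,5] S\NP   <B
    [3,4] "plan" : (PP\S)\NP
    [4,5] "found" : S\(PP\S)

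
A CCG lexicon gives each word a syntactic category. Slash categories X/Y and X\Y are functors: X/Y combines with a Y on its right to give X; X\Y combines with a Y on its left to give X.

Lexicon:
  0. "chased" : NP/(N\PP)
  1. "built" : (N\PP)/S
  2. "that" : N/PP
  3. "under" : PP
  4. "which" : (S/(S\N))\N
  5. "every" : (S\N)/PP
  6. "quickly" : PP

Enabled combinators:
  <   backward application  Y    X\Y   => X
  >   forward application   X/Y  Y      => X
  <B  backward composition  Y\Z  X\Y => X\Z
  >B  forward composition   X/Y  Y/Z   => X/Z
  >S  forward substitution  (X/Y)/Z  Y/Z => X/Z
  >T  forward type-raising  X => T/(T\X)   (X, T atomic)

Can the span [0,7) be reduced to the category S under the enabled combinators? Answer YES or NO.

NP/(N\PP) (N\PP)/S N/PP PP (S/(S\N))\N (S\N)/PP PP
CKY chart[0,7] = {N/(N\NP), NP, NP/(NP\NP), NP/(PP\PP), NP/(S\S), PP/(PP\NP), S/(S\NP)}; S ∉ chart

NO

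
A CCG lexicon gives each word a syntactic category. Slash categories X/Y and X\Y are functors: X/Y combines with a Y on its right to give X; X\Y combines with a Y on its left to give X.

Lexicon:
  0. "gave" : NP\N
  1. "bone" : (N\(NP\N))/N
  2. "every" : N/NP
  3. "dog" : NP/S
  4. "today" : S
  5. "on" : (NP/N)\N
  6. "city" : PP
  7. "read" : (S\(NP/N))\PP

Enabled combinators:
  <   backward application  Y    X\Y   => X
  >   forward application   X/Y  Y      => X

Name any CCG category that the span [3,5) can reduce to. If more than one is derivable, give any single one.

[0,8] S   <
  [0,6] NP/N   <
    [0,5] N   <
      [0,1] "gave" : NP\N
      [1,5] N\(NP\N)   >
        [1,2] "bone" : (N\(NP\N))/N
        [2,5] N   >
          [2,3] "every" : N/NP
          [3,5] NP   >
            [3,4] "dog" : NP/S
            [4,5] "today" : S
    [5,6] "on" : (NP/N)\N
  [6,8] S\(NP/N)   <
    [6,7] "city" : PP
    [7,8] "read" : (S\(NP/N))\PP

NP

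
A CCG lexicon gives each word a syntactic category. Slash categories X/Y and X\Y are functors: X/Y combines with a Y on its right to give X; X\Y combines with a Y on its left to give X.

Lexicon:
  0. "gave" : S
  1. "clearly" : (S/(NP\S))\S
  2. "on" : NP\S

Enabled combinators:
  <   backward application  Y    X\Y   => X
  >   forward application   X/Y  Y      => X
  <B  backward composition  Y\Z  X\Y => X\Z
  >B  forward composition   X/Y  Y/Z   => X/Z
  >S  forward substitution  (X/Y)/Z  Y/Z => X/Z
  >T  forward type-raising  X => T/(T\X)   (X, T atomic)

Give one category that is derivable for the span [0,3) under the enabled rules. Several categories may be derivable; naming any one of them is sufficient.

S

[0,3] S   >
  [0,2] S/(NP\S)   <
    [0,1] "gave" : S
    [1,2] "clearly" : (S/(NP\S))\S
  [2,3] "on" : NP\S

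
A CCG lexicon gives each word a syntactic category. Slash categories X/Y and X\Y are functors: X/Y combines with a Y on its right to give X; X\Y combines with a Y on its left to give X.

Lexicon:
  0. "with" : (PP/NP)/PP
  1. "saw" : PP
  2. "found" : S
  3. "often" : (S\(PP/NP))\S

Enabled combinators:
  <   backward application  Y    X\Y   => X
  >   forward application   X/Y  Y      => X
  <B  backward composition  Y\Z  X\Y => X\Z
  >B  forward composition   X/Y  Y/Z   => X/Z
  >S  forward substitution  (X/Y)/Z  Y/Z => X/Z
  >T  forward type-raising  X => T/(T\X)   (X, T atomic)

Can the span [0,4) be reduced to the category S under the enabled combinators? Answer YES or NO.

YES

[0,4] S   <
  [0,2] PP/NP   >
    [0,1] "with" : (PP/NP)/PP
    [1,2] "saw" : PP
  [2,4] S\(PP/NP)   <
    [2,3] "found" : S
    [3,4] "often" : (S\(PP/NP))\S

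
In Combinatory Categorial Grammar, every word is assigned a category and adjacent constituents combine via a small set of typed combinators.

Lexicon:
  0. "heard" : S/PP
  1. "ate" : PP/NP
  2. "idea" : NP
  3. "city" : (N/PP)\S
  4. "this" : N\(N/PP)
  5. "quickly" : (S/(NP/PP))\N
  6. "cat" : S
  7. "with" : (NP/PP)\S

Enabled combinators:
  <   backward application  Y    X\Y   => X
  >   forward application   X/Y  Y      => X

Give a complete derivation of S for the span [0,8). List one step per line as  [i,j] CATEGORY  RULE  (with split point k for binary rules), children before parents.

[0,8] S   >
  [0,6] S/(NP/PP)   <
    [0,5] N   <
      [0,4] N/PP   <
        [0,3] S   >
          [0,1] "heard" : S/PP
          [1,3] PP   >
            [1,2] "ate" : PP/NP
            [2,3] "idea" : NP
        [3,4] "city" : (N/PP)\S
      [4,5] "this" : N\(N/PP)
    [5,6] "quickly" : (S/(NP/PP))\N
  [6,8] NP/PP   <
    [6,7] "cat" : S
    [7,8] "with" : (NP/PP)\S

[0,1] S/PP  lex  "heard"
[1,2] PP/NP  lex  "ate"
[2,3] NP  lex  "idea"
[1,3] PP  >  k=2
[0,3] S  >  k=1
[3,4] (N/PP)\S  lex  "city"
[0,4] N/PP  <  k=3
[4,5] N\(N/PP)  lex  "this"
[0,5] N  <  k=4
[5,6] (S/(NP/PP))\N  lex  "quickly"
[0,6] S/(NP/PP)  <  k=5
[6,7] S  lex  "cat"
[7,8] (NP/PP)\S  lex  "with"
[6,8] NP/PP  <  k=7
[0,8] S  >  k=6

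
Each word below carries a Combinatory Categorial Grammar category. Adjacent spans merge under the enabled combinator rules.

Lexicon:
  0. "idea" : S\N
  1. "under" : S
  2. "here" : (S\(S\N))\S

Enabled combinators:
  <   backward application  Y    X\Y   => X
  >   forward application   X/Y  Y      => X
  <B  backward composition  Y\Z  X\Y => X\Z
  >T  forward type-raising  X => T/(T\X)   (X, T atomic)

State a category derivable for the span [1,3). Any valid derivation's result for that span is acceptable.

S\(S\N)

[0,3] S   <
  [0,1] "idea" : S\N
  [1,3] S\(S\N)   <
    [1,2] "under" : S
    [2,3] "here" : (S\(S\N))\S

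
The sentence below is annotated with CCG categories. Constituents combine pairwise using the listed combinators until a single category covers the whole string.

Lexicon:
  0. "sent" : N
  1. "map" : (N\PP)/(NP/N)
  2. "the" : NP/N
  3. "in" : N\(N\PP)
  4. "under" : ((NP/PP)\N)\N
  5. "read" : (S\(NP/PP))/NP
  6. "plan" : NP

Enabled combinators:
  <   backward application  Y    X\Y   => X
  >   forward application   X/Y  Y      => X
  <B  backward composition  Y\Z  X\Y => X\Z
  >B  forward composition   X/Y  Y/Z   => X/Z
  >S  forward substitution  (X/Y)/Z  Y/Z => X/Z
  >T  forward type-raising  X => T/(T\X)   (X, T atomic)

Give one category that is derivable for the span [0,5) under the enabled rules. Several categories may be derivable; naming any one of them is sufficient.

NP/PP

[0,7] S   <
  [0,5] NP/PP   <
    [0,1] "sent" : N
    [1,5] (NP/PP)\N   <
      [1,4] N   <
        [1,3] N\PP   >
          [1,2] "map" : (N\PP)/(NP/N)
          [2,3] "the" : NP/N
        [3,4] "in" : N\(N\PP)
      [4,5] "under" : ((NP/PP)\N)\N
  [5,7] S\(NP/PP)   >
    [5,6] "read" : (S\(NP/PP))/NP
    [6,7] "plan" : NP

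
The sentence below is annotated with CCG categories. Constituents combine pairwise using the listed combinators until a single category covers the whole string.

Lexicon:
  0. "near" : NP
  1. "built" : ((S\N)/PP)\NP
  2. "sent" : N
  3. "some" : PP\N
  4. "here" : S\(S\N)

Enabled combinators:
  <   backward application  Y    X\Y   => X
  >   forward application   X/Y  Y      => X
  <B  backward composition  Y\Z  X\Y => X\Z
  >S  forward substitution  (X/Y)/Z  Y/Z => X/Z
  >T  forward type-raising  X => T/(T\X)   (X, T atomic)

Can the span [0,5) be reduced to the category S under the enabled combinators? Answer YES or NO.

[0,5] S   <
  [0,4] S\N   >
    [0,2] (S\N)/PP   <
      [0,1] "near" : NP
      [1,2] "built" : ((S\N)/PP)\NP
    [2,4] PP   >
      [2,3] PP/(PP\N)   >T
        [2,3] "sent" : N
      [3,4] "some" : PP\N
  [4,5] "here" : S\(S\N)

YES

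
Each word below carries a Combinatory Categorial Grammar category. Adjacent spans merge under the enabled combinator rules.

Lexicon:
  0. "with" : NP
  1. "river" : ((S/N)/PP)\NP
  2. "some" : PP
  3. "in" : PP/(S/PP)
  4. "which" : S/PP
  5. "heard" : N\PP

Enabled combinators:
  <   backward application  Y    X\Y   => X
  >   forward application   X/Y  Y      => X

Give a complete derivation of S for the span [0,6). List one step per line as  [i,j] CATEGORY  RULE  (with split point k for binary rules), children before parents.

[0,1] NP  lex  "with"
[1,2] ((S/N)/PP)\NP  lex  "river"
[0,2] (S/N)/PP  <  k=1
[2,3] PP  lex  "some"
[0,3] S/N  >  k=2
[3,4] PP/(S/PP)  lex  "in"
[4,5] S/PP  lex  "which"
[3,5] PP  >  k=4
[5,6] N\PP  lex  "heard"
[3,6] N  <  k=5
[0,6] S  >  k=3

[0,6] S   >
  [0,3] S/N   >
    [0,2] (S/N)/PP   <
      [0,1] "with" : NP
      [1,2] "river" : ((S/N)/PP)\NP
    [2,3] "some" : PP
  [3,6] N   <
    [3,5] PP   >
      [3,4] "in" : PP/(S/PP)
      [4,5] "which" : S/PP
    [5,6] "heard" : N\PP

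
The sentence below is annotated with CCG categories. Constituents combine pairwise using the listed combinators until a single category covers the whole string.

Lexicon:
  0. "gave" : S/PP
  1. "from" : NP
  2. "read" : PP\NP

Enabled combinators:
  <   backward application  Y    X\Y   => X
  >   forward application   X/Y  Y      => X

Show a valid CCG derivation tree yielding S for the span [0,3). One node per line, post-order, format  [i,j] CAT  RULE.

[0,1] S/PP  lex  "gave"
[1,2] NP  lex  "from"
[2,3] PP\NP  lex  "read"
[1,3] PP  <  k=2
[0,3] S  >  k=1

[0,3] S   >
  [0,1] "gave" : S/PP
  [1,3] PP   <
    [1,2] "from" : NP
    [2,3] "read" : PP\NP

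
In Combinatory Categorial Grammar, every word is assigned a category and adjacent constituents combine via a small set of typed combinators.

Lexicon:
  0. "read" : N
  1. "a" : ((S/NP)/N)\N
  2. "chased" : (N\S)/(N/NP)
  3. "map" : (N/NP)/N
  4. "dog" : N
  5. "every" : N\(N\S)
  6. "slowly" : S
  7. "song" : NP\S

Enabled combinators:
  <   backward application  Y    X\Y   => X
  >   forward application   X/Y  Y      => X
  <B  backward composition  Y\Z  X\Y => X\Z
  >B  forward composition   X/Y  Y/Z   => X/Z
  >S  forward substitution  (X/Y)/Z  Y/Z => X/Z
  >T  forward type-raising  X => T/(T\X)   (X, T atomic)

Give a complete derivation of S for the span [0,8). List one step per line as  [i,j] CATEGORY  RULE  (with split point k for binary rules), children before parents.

[0,8] S   >
  [0,6] S/NP   >
    [0,2] (S/NP)/N   <
      [0,1] "read" : N
      [1,2] "a" : ((S/NP)/N)\N
    [2,6] N   <
      [2,5] N\S   >
        [2,3] "chased" : (N\S)/(N/NP)
        [3,5] N/NP   >
          [3,4] "map" : (N/NP)/N
          [4,5] "dog" : N
      [5,6] "every" : N\(N\S)
  [6,8] NP   >
    [6,7] NP/(NP\S)   >T
      [6,7] "slowly" : S
    [7,8] "song" : NP\S

[0,1] N  lex  "read"
[1,2] ((S/NP)/N)\N  lex  "a"
[0,2] (S/NP)/N  <  k=1
[2,3] (N\S)/(N/NP)  lex  "chased"
[3,4] (N/NP)/N  lex  "map"
[4,5] N  lex  "dog"
[3,5] N/NP  >  k=4
[2,5] N\S  >  k=3
[5,6] N\(N\S)  lex  "every"
[2,6] N  <  k=5
[0,6] S/NP  >  k=2
[6,7] S  lex  "slowly"
[6,7] NP/(NP\S)  >T
[7,8] NP\S  lex  "song"
[6,8] NP  >  k=7
[0,8] S  >  k=6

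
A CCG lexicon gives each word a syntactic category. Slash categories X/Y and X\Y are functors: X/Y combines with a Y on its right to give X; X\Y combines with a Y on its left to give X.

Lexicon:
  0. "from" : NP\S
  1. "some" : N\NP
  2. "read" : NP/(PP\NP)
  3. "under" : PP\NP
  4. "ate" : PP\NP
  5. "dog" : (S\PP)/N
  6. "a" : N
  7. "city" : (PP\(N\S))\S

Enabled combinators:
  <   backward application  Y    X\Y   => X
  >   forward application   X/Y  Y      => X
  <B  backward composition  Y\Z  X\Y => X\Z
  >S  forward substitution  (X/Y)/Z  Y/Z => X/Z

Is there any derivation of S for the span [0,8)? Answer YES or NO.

NP\S N\NP NP/(PP\NP) PP\NP PP\NP (S\PP)/N N (PP\(N\S))\S
CKY chart[0,8] = {PP}; S ∉ chart

NO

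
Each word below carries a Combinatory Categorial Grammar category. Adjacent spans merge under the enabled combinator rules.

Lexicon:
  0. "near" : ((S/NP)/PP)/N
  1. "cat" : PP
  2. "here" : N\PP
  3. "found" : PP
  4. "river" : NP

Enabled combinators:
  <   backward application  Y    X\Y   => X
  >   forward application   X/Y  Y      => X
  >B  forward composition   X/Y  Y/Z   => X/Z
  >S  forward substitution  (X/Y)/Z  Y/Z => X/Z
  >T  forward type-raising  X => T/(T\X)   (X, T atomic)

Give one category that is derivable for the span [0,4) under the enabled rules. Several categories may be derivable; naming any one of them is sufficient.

[0,5] S   >
  [0,4] S/NP   >
    [0,3] (S/NP)/PP   >
      [0,1] "near" : ((S/NP)/PP)/N
      [1,3] N   <
        [1,2] "cat" : PP
        [2,3] "here" : N\PP
    [3,4] "found" : PP
  [4,5] "river" : NP

S/NP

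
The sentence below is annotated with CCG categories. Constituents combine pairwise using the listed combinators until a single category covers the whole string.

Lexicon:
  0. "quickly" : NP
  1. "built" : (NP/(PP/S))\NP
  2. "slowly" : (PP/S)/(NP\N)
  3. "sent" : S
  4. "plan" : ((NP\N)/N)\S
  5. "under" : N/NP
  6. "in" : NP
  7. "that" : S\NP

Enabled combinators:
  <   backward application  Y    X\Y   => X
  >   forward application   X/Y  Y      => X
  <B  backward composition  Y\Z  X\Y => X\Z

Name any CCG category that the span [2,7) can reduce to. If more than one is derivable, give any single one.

PP/S

[0,8] S   <
  [0,7] NP   >
    [0,2] NP/(PP/S)   <
      [0,1] "quickly" : NP
      [1,2] "built" : (NP/(PP/S))\NP
    [2,7] PP/S   >
      [2,3] "slowly" : (PP/S)/(NP\N)
      [3,7] NP\N   >
        [3,5] (NP\N)/N   <
          [3,4] "sent" : S
          [4,5] "plan" : ((NP\N)/N)\S
        [5,7] N   >
          [5,6] "under" : N/NP
          [6,7] "in" : NP
  [7,8] "that" : S\NP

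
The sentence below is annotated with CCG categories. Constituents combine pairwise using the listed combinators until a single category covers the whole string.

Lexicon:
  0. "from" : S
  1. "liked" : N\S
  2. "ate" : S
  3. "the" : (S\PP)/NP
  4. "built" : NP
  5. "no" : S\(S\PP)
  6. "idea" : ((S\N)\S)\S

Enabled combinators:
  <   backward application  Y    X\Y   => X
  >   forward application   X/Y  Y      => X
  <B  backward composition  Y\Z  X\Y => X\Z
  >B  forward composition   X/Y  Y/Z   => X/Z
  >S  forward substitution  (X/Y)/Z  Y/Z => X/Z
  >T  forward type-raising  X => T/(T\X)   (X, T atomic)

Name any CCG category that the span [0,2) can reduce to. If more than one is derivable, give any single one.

[0,7] S   <
  [0,2] N   <
    [0,1] "from" : S
    [1,2] "liked" : N\S
  [2,7] S\N   <
    [2,3] "ate" : S
    [3,7] (S\N)\S   <
      [3,6] S   <
        [3,5] S\PP   >
          [3,4] "the" : (S\PP)/NP
          [4,5] "built" : NP
        [5,6] "no" : S\(S\PP)
      [6,7] "idea" : ((S\N)\S)\S

N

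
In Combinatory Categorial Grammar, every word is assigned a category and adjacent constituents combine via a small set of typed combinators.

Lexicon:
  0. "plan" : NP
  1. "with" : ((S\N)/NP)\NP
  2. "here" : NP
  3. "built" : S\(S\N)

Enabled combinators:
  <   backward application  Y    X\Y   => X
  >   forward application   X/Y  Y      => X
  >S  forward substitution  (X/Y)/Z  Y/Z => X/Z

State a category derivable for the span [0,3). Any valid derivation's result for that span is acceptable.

[0,4] S   <
  [0,3] S\N   >
    [0,2] (S\N)/NP   <
      [0,1] "plan" : NP
      [1,2] "with" : ((S\N)/NP)\NP
    [2,3] "here" : NP
  [3,4] "built" : S\(S\N)

S\N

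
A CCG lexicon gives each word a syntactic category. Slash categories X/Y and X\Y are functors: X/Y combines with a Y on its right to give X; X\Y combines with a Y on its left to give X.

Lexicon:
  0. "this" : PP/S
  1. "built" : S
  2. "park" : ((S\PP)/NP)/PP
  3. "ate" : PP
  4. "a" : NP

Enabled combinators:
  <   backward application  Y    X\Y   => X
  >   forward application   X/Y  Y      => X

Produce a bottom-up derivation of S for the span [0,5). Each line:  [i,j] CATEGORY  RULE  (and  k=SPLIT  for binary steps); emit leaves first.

[0,5] S   <
  [0,2] PP   >
    [0,1] "this" : PP/S
    [1,2] "built" : S
  [2,5] S\PP   >
    [2,4] (S\PP)/NP   >
      [2,3] "park" : ((S\PP)/NP)/PP
      [3,4] "ate" : PP
    [4,5] "a" : NP

[0,1] PP/S  lex  "this"
[1,2] S  lex  "built"
[0,2] PP  >  k=1
[2,3] ((S\PP)/NP)/PP  lex  "park"
[3,4] PP  lex  "ate"
[2,4] (S\PP)/NP  >  k=3
[4,5] NP  lex  "a"
[2,5] S\PP  >  k=4
[0,5] S  <  k=2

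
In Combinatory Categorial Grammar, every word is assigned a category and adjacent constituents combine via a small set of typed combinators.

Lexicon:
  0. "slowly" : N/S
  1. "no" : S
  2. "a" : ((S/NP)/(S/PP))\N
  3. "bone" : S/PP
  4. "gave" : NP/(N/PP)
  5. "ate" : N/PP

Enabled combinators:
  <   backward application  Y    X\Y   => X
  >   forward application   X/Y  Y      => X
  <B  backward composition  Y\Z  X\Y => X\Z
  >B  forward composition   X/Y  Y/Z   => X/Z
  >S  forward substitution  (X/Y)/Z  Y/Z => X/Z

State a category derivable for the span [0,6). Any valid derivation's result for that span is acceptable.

S

[0,6] S   >
  [0,4] S/NP   >
    [0,3] (S/NP)/(S/PP)   <
      [0,2] N   >
        [0,1] "slowly" : N/S
        [1,2] "no" : S
      [2,3] "a" : ((S/NP)/(S/PP))\N
    [3,4] "bone" : S/PP
  [4,6] NP   >
    [4,5] "gave" : NP/(N/PP)
    [5,6] "ate" : N/PP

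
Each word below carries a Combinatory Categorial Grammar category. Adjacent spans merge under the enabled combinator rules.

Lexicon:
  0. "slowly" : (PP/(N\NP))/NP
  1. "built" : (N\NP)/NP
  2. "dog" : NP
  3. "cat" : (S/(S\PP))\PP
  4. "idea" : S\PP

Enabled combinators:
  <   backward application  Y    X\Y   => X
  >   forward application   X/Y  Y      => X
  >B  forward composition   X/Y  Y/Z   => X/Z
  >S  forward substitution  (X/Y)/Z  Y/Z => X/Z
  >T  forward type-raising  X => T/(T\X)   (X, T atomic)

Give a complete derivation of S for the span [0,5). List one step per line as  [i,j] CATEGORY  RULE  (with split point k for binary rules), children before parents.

[0,1] (PP/(N\NP))/NP  lex  "slowly"
[1,2] (N\NP)/NP  lex  "built"
[0,2] PP/NP  >S  k=1
[2,3] NP  lex  "dog"
[0,3] PP  >  k=2
[3,4] (S/(S\PP))\PP  lex  "cat"
[0,4] S/(S\PP)  <  k=3
[4,5] S\PP  lex  "idea"
[0,5] S  >  k=4

[0,5] S   >
  [0,4] S/(S\PP)   <
    [0,3] PP   >
      [0,2] PP/NP   >S
        [0,1] "slowly" : (PP/(N\NP))/NP
        [1,2] "built" : (N\NP)/NP
      [2,3] "dog" : NP
    [3,4] "cat" : (S/(S\PP))\PP
  [4,5] "idea" : S\PP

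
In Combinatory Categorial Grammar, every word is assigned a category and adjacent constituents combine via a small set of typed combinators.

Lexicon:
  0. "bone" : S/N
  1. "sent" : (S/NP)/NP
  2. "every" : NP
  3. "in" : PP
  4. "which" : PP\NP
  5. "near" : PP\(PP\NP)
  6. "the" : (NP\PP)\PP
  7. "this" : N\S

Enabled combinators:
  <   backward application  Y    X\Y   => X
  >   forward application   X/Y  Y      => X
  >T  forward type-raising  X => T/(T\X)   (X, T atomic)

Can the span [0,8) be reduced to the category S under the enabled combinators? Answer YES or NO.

YES

[0,8] S   >
  [0,1] "bone" : S/N
  [1,8] N   <
    [1,7] S   >
      [1,3] S/NP   >
        [1,2] "sent" : (S/NP)/NP
        [2,3] "every" : NP
      [3,7] NP   <
        [3,4] "in" : PP
        [4,7] NP\PP   <
          [4,6] PP   <
            [4,5] "which" : PP\NP
            [5,6] "near" : PP\(PP\NP)
          [6,7] "the" : (NP\PP)\PP
    [7,8] "this" : N\S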